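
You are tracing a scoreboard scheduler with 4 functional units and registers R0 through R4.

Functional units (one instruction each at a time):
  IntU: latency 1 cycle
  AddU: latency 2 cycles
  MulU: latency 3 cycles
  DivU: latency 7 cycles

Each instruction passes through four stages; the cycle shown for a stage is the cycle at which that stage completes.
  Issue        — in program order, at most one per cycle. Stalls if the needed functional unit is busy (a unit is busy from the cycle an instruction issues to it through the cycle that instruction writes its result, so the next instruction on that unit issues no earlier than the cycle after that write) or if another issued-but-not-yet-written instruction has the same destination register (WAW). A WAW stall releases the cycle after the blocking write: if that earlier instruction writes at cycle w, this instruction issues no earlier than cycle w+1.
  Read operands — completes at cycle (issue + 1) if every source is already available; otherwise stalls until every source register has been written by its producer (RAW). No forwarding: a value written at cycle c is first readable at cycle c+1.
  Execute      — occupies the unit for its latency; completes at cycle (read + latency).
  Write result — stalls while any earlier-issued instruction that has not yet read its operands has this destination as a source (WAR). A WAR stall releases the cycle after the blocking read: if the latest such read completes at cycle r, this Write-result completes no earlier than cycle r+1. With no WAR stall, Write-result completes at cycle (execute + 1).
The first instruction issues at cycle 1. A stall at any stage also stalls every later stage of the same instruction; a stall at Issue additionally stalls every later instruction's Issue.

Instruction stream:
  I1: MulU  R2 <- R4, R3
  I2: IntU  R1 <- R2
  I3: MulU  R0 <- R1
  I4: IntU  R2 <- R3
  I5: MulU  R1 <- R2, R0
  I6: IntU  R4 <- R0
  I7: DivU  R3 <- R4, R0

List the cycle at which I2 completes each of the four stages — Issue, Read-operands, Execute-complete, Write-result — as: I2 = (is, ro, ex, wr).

I2 = (2, 7, 8, 9)

c1: I1 issues→MulU
c2: I1 reads; I2 issues→IntU
c5: I1 exec-done
c6: I1 writes R2
c7: I2 reads; I3 issues→MulU
c8: I2 exec-done
c9: I2 writes R1
c10: I3 reads; I4 issues→IntU
c11: I4 reads
c12: I4 exec-done
c13: I3 exec-done; I4 writes R2
c14: I3 writes R0
c15: I5 issues→MulU
c16: I5 reads; I6 issues→IntU
c17: I6 reads; I7 issues→DivU
c18: I6 exec-done
c19: I5 exec-done; I6 writes R4
c20: I5 writes R1; I7 reads
c27: I7 exec-done
c28: I7 writes R3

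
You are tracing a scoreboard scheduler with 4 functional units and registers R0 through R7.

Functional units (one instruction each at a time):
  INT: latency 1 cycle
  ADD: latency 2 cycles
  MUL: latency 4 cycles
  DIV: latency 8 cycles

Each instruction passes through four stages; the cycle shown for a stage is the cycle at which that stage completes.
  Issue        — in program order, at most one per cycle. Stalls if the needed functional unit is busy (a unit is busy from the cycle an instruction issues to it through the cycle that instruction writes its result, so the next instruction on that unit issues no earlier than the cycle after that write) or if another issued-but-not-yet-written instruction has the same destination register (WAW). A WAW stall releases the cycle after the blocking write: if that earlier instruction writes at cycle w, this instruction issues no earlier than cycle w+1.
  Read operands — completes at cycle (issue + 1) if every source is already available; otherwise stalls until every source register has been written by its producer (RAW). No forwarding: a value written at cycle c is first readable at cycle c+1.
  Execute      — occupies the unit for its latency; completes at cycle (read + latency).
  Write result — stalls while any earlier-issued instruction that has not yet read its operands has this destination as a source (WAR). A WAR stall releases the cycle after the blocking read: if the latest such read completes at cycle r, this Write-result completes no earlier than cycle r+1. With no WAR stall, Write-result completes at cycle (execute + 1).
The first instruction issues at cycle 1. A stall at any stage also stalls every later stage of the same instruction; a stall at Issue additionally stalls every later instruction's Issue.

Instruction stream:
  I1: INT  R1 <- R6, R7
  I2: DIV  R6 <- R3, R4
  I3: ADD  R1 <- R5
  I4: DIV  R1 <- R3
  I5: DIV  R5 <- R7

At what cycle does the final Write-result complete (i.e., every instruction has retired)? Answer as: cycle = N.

cycle = 34

cycle 1: I1 dispatched to INT
cycle 2: I1 operands ready | I2 dispatched to DIV
cycle 3: I1 complete | I2 operands ready
cycle 4: R1←I1
cycle 5: I3 dispatched to ADD
cycle 6: I3 operands ready
cycle 8: I3 complete
cycle 9: R1←I3
cycle 11: I2 complete
cycle 12: R6←I2
cycle 13: I4 dispatched to DIV
cycle 14: I4 operands ready
cycle 22: I4 complete
cycle 23: R1←I4
cycle 24: I5 dispatched to DIV
cycle 25: I5 operands ready
cycle 33: I5 complete
cycle 34: R5←I5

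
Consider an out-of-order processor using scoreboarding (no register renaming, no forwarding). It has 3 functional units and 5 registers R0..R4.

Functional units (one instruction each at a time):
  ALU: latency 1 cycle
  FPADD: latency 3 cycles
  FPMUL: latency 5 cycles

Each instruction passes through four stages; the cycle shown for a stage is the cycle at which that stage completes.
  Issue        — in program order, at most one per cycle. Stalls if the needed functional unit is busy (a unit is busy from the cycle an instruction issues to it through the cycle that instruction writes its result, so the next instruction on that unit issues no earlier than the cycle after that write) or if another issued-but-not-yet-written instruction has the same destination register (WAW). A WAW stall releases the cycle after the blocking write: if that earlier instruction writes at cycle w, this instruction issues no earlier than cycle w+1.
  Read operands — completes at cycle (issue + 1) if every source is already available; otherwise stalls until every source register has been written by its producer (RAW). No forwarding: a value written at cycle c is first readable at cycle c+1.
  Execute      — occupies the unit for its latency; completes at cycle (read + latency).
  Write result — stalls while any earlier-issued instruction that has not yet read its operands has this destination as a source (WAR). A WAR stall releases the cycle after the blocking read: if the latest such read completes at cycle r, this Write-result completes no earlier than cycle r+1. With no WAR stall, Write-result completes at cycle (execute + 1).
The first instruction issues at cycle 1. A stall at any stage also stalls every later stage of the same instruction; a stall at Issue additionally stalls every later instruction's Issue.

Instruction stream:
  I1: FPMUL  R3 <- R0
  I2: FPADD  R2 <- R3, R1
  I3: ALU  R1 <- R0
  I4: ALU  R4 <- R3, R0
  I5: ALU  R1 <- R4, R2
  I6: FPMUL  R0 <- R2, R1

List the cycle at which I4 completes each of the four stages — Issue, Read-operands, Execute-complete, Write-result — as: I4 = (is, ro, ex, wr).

I4 = (11, 12, 13, 14)

c1: issue I1 (FPMUL)
c2: I1 read-ops · issue I2 (FPADD)
c3: issue I3 (ALU)
c4: I3 read-ops
c5: I3 finished on ALU
c7: I1 finished on FPMUL
c8: I1→R3
c9: I2 read-ops
c10: I3→R1
c11: issue I4 (ALU)
c12: I2 finished on FPADD · I4 read-ops
c13: I2→R2 · I4 finished on ALU
c14: I4→R4
c15: issue I5 (ALU)
c16: I5 read-ops · issue I6 (FPMUL)
c17: I5 finished on ALU
c18: I5→R1
c19: I6 read-ops
c24: I6 finished on FPMUL
c25: I6→R0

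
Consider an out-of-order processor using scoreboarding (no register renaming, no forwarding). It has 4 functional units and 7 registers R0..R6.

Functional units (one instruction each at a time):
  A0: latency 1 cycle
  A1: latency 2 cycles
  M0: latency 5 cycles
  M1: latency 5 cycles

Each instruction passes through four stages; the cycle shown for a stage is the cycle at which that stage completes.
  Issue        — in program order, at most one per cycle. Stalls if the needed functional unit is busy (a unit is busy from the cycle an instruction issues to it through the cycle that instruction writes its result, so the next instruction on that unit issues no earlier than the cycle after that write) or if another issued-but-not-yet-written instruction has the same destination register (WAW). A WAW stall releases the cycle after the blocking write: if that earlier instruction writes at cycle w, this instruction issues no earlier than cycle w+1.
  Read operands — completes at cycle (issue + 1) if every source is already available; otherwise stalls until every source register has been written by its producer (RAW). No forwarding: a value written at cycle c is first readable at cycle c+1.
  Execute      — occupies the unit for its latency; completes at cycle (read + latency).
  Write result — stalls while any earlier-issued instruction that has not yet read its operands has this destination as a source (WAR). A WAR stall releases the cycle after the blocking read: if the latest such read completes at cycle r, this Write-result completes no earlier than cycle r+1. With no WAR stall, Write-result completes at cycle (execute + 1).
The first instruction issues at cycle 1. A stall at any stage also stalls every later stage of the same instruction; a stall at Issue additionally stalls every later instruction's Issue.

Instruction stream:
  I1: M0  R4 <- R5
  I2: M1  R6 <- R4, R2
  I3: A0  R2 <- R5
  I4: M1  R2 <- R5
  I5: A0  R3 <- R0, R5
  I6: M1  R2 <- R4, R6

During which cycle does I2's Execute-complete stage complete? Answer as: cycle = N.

1) issue 1, read 2, done 7, write 8
2) issue 2, read 9, done 14, write 15  <RAW R4: wait I1 write@8>
3) issue 3, read 4, done 5, write 10  <WAR R2: wait I2 read@9>
4) issue 16, read 17, done 22, write 23  <struct: M1 busy until I2 writes@15>
5) issue 17, read 18, done 19, write 20
6) issue 24, read 25, done 30, write 31  <struct: M1 busy until I4 writes@23>

cycle = 14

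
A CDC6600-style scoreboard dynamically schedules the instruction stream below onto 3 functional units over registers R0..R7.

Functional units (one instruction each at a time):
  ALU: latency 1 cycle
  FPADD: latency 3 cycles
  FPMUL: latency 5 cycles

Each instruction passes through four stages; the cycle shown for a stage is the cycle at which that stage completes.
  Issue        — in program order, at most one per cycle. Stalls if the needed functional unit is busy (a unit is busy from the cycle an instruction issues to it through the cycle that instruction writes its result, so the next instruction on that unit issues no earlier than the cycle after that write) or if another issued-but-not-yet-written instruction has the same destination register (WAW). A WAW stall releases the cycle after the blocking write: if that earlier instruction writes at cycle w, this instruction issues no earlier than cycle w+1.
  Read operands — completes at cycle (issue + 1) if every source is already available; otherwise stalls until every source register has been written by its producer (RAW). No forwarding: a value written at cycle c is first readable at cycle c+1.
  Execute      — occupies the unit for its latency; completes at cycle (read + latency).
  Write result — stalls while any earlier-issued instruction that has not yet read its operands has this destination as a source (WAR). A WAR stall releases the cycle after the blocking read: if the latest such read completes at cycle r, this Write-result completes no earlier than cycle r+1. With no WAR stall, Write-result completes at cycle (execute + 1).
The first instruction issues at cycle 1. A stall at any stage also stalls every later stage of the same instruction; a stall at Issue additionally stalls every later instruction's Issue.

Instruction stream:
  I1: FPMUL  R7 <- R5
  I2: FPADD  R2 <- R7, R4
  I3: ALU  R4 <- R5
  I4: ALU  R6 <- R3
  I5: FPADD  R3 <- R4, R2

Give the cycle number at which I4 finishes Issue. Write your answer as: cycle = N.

[1] I1→FPMUL
[2] I1 RO, I2→FPADD
[3] I3→ALU
[4] I3 RO
[5] I3 EX
[7] I1 EX
[8] I1 WR R7
[9] I2 RO
[10] I3 WR R4
[11] I4→ALU
[12] I2 EX, I4 RO
[13] I2 WR R2, I4 EX
[14] I4 WR R6, I5→FPADD
[15] I5 RO
[18] I5 EX
[19] I5 WR R3

cycle = 11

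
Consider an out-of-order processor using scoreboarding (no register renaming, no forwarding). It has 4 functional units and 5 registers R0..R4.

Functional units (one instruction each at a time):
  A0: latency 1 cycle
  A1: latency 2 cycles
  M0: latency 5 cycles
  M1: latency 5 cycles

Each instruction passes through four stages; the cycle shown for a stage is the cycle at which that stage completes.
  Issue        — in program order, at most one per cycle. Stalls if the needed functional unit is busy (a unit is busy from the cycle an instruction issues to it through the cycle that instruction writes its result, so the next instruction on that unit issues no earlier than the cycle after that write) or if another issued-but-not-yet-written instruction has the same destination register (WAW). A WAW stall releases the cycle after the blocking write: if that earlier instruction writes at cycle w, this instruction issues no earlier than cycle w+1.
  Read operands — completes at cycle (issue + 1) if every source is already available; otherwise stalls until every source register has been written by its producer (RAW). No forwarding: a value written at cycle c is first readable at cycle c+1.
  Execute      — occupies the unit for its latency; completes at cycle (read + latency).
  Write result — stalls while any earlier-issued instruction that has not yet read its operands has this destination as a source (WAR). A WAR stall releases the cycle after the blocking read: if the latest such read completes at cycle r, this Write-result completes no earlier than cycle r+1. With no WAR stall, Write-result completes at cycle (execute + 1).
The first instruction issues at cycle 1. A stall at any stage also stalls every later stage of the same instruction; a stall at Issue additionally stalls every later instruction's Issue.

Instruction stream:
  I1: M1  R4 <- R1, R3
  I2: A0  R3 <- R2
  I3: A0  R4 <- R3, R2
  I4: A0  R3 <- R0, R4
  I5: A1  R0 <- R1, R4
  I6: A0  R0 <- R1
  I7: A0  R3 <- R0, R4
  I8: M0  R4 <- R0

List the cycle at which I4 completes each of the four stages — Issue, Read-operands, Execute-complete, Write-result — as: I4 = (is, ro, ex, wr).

I4 = (13, 14, 15, 16)

cycle 1: I1 dispatched to M1
cycle 2: I1 operands ready, I2 dispatched to A0
cycle 3: I2 operands ready
cycle 4: I2 complete
cycle 5: R3←I2
cycle 7: I1 complete
cycle 8: R4←I1
cycle 9: I3 dispatched to A0
cycle 10: I3 operands ready
cycle 11: I3 complete
cycle 12: R4←I3
cycle 13: I4 dispatched to A0
cycle 14: I4 operands ready, I5 dispatched to A1
cycle 15: I4 complete, I5 operands ready
cycle 16: R3←I4
cycle 17: I5 complete
cycle 18: R0←I5
cycle 19: I6 dispatched to A0
cycle 20: I6 operands ready
cycle 21: I6 complete
cycle 22: R0←I6
cycle 23: I7 dispatched to A0
cycle 24: I7 operands ready, I8 dispatched to M0
cycle 25: I7 complete, I8 operands ready
cycle 26: R3←I7
cycle 30: I8 complete
cycle 31: R4←I8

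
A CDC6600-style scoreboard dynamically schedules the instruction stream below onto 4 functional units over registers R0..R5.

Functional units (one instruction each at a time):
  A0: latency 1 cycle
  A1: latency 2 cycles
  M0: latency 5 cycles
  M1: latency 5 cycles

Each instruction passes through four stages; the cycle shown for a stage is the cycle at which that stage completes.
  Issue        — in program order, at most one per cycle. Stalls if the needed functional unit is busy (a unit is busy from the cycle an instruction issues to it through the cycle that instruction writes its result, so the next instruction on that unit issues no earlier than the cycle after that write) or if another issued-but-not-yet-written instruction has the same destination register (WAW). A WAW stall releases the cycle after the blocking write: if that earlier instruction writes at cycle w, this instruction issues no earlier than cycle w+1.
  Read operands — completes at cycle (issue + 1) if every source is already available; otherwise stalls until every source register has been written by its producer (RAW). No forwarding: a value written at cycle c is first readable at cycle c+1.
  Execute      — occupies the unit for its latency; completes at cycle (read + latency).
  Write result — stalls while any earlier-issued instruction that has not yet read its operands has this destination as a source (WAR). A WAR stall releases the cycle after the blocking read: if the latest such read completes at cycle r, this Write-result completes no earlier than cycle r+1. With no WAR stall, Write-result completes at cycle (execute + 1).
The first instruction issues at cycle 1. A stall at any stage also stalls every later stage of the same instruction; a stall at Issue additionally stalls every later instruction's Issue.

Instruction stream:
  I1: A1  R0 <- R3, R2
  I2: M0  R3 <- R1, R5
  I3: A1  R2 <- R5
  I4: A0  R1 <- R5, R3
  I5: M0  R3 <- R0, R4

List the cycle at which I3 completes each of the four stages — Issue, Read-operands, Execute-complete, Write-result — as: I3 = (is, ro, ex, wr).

t=1  I1 issues→A1
t=2  I1 reads, I2 issues→M0
t=3  I2 reads
t=4  I1 exec-done
t=5  I1 writes R0
t=6  I3 issues→A1
t=7  I3 reads, I4 issues→A0
t=8  I2 exec-done
t=9  I2 writes R3, I3 exec-done
t=10  I3 writes R2, I4 reads, I5 issues→M0
t=11  I4 exec-done, I5 reads
t=12  I4 writes R1
t=16  I5 exec-done
t=17  I5 writes R3

I3 = (6, 7, 9, 10)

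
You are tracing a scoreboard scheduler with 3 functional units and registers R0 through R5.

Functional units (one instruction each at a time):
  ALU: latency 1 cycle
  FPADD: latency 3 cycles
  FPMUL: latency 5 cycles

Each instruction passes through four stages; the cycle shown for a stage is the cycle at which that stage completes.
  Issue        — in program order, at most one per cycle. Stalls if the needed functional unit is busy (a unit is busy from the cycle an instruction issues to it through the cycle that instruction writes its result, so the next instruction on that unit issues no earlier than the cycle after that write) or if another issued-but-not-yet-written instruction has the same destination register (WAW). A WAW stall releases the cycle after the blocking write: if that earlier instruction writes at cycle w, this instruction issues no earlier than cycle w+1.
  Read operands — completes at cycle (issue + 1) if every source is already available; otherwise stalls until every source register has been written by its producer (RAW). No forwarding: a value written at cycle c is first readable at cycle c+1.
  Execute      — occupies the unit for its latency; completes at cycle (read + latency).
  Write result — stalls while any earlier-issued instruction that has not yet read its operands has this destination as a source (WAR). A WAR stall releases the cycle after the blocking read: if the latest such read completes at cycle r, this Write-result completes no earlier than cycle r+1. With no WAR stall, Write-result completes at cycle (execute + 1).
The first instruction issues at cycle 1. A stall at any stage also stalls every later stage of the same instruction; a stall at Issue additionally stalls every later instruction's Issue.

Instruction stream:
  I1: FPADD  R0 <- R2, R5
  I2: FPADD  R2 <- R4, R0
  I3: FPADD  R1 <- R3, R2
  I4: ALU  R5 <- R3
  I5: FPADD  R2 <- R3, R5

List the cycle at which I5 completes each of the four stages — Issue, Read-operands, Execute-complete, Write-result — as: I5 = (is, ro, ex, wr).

I1 -> (1, 2, 5, 6)
I2 -> (7, 8, 11, 12)  // struct: FPADD busy until I1 writes@6
I3 -> (13, 14, 17, 18)  // struct: FPADD busy until I2 writes@12
I4 -> (14, 15, 16, 17)
I5 -> (19, 20, 23, 24)  // struct: FPADD busy until I3 writes@18

I5 = (19, 20, 23, 24)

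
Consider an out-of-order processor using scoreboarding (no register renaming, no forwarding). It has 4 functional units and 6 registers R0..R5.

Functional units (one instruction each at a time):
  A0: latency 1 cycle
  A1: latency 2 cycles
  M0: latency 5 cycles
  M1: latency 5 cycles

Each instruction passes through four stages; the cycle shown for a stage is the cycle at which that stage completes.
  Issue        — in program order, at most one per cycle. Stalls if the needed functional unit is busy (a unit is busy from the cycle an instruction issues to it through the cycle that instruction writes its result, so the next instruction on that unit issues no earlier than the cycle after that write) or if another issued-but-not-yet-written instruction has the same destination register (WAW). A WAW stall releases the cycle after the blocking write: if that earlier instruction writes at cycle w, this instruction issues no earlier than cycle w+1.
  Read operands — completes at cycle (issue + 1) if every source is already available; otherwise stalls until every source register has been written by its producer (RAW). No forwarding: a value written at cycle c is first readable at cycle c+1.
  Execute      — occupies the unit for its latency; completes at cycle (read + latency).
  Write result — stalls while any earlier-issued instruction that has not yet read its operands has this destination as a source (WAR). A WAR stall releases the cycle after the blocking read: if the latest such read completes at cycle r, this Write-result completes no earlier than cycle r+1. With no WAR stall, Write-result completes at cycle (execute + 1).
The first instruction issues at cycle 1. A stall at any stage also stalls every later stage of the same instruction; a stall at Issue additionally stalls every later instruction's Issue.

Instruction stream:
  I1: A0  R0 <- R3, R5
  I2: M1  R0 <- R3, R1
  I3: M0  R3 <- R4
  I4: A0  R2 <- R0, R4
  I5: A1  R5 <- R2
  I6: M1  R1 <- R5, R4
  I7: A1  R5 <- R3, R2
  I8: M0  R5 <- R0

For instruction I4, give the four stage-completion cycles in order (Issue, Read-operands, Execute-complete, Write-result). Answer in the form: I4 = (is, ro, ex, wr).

I4 = (7, 13, 14, 15)

I1  is:1  ro:2  ex:3  wr:4
I2  is:5  ro:6  ex:11  wr:12  — WAW R0: wait I1 write@4
I3  is:6  ro:7  ex:12  wr:13
I4  is:7  ro:13  ex:14  wr:15  — RAW R0: wait I2 write@12
I5  is:8  ro:16  ex:18  wr:19  — RAW R2: wait I4 write@15
I6  is:13  ro:20  ex:25  wr:26  — struct: M1 busy until I2 writes@12, RAW R5: wait I5 write@19
I7  is:20  ro:21  ex:23  wr:24  — struct: A1 busy until I5 writes@19
I8  is:25  ro:26  ex:31  wr:32  — WAW R5: wait I7 write@24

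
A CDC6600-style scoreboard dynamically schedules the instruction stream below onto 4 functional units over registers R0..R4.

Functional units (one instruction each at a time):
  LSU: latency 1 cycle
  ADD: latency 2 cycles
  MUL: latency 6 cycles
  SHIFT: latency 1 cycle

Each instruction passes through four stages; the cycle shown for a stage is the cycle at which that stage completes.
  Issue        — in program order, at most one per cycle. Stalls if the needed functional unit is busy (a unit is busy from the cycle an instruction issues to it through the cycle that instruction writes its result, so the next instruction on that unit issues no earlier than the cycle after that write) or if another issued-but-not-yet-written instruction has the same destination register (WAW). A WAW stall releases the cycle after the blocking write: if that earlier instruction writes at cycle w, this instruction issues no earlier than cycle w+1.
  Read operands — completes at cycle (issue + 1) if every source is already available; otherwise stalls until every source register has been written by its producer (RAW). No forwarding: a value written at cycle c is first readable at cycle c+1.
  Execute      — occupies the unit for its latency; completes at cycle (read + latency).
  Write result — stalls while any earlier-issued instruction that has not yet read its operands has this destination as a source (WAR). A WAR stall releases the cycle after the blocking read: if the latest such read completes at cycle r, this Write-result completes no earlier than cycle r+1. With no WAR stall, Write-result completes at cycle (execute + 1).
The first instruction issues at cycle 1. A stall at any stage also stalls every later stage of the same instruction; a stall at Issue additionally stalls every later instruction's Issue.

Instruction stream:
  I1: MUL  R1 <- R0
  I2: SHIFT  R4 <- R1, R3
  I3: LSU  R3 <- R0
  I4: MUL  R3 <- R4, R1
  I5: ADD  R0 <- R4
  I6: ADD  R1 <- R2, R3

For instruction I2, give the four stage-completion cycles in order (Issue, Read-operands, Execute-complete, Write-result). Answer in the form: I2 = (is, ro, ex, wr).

I2 = (2, 10, 11, 12)

[1] I1→MUL
[2] I1 RO | I2→SHIFT
[3] I3→LSU
[4] I3 RO
[5] I3 EX
[8] I1 EX
[9] I1 WR R1
[10] I2 RO
[11] I2 EX | I3 WR R3
[12] I2 WR R4 | I4→MUL
[13] I4 RO | I5→ADD
[14] I5 RO
[16] I5 EX
[17] I5 WR R0
[18] I6→ADD
[19] I4 EX
[20] I4 WR R3
[21] I6 RO
[23] I6 EX
[24] I6 WR R1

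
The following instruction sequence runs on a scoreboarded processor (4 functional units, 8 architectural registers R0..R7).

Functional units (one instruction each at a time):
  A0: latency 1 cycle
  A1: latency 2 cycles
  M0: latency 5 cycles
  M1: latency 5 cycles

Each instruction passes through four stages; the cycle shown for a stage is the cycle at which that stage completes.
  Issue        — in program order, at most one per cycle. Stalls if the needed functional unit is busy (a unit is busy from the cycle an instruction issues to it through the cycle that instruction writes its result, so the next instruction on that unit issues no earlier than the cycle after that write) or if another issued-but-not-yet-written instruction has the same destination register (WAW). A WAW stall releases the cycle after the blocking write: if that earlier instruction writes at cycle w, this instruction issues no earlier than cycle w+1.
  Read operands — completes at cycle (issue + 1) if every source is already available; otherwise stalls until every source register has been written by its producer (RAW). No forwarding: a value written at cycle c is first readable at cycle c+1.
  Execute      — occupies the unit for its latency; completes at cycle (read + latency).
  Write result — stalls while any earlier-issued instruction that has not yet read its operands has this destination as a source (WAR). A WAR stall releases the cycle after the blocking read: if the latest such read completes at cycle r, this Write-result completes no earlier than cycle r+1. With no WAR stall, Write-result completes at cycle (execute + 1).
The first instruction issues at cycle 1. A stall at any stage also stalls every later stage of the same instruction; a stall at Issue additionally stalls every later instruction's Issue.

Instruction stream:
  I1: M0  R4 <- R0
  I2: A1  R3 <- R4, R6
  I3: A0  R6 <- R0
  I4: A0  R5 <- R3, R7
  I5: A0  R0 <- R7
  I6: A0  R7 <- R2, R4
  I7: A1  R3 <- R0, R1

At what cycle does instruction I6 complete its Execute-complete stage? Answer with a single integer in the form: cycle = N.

cycle = 22

t=1  I1 issues→M0
t=2  I1 reads | I2 issues→A1
t=3  I3 issues→A0
t=4  I3 reads
t=5  I3 exec-done
t=7  I1 exec-done
t=8  I1 writes R4
t=9  I2 reads
t=10  I3 writes R6
t=11  I2 exec-done | I4 issues→A0
t=12  I2 writes R3
t=13  I4 reads
t=14  I4 exec-done
t=15  I4 writes R5
t=16  I5 issues→A0
t=17  I5 reads
t=18  I5 exec-done
t=19  I5 writes R0
t=20  I6 issues→A0
t=21  I6 reads | I7 issues→A1
t=22  I6 exec-done | I7 reads
t=23  I6 writes R7
t=24  I7 exec-done
t=25  I7 writes R3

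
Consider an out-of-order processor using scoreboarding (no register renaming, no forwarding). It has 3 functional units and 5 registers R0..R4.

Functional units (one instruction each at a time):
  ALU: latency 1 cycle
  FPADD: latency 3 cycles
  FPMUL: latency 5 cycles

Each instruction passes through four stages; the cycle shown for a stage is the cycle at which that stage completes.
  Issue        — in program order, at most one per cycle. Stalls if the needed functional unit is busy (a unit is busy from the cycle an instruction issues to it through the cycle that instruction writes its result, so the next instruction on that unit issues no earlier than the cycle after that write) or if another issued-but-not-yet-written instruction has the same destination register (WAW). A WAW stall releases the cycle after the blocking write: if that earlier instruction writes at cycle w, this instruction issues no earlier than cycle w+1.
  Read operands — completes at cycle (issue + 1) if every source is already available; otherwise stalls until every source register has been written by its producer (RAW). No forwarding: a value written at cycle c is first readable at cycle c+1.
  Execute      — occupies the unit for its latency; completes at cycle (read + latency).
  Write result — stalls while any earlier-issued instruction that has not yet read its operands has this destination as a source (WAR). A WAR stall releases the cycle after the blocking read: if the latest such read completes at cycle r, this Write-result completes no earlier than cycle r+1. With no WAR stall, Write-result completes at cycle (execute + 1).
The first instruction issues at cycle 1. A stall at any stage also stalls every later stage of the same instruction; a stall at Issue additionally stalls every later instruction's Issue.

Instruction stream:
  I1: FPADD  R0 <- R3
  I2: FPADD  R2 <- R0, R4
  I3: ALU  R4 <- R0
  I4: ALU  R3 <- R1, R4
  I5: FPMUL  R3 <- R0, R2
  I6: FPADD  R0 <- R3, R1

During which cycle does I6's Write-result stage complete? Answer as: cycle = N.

cycle = 28

I1 -> (1, 2, 5, 6)
I2 -> (7, 8, 11, 12)  // struct: FPADD busy until I1 writes@6
I3 -> (8, 9, 10, 11)
I4 -> (12, 13, 14, 15)  // struct: ALU busy until I3 writes@11
I5 -> (16, 17, 22, 23)  // WAW R3: wait I4 write@15
I6 -> (17, 24, 27, 28)  // RAW R3: wait I5 write@23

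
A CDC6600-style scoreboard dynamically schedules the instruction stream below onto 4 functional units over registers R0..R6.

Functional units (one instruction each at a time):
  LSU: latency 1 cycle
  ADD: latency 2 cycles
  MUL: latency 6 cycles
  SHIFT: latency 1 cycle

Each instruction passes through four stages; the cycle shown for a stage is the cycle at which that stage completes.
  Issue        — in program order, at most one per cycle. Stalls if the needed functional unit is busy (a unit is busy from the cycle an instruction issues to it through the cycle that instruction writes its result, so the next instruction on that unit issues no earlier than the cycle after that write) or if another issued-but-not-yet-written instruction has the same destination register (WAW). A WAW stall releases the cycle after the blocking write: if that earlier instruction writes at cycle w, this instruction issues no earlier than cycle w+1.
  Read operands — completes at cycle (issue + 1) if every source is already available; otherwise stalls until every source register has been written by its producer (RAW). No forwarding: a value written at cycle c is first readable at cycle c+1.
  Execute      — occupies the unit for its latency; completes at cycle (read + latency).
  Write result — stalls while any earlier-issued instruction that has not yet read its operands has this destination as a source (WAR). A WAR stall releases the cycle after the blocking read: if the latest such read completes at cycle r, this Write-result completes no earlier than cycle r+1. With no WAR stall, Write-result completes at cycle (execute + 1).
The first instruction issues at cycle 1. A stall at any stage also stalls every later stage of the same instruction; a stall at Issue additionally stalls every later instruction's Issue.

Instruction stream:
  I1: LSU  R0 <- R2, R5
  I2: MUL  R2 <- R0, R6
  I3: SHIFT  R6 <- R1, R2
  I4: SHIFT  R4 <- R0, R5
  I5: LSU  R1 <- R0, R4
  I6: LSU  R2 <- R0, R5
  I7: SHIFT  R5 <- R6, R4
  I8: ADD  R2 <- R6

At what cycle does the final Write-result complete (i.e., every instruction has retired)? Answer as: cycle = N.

t=1  I1 dispatched to LSU
t=2  I1 operands ready | I2 dispatched to MUL
t=3  I1 complete | I3 dispatched to SHIFT
t=4  R0←I1
t=5  I2 operands ready
t=11  I2 complete
t=12  R2←I2
t=13  I3 operands ready
t=14  I3 complete
t=15  R6←I3
t=16  I4 dispatched to SHIFT
t=17  I4 operands ready | I5 dispatched to LSU
t=18  I4 complete
t=19  R4←I4
t=20  I5 operands ready
t=21  I5 complete
t=22  R1←I5
t=23  I6 dispatched to LSU
t=24  I6 operands ready | I7 dispatched to SHIFT
t=25  I6 complete | I7 operands ready
t=26  R2←I6 | I7 complete
t=27  R5←I7 | I8 dispatched to ADD
t=28  I8 operands ready
t=30  I8 complete
t=31  R2←I8

cycle = 31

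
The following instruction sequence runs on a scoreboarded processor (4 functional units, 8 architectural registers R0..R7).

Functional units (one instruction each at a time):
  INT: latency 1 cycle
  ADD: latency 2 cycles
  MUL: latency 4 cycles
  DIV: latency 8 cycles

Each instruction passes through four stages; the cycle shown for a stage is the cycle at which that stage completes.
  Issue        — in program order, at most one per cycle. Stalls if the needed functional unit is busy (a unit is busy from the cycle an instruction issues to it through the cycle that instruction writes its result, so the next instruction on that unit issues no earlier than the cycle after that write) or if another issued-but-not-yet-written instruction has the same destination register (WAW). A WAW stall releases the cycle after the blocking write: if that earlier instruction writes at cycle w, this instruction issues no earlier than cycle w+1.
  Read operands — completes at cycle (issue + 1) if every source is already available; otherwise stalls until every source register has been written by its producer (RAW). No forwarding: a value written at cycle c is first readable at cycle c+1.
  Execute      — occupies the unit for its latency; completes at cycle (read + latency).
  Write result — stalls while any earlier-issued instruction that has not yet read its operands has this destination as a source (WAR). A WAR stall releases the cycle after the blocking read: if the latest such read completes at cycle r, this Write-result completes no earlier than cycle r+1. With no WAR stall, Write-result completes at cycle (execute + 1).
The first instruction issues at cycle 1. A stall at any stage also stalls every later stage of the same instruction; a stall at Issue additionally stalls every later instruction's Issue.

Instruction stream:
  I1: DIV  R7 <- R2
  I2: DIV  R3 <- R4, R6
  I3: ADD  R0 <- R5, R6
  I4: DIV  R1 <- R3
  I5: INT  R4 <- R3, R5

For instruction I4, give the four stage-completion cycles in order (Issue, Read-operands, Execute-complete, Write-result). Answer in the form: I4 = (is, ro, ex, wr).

I1  is:1  ro:2  ex:10  wr:11
I2  is:12  ro:13  ex:21  wr:22  — struct: DIV busy until I1 writes@11
I3  is:13  ro:14  ex:16  wr:17
I4  is:23  ro:24  ex:32  wr:33  — struct: DIV busy until I2 writes@22
I5  is:24  ro:25  ex:26  wr:27

I4 = (23, 24, 32, 33)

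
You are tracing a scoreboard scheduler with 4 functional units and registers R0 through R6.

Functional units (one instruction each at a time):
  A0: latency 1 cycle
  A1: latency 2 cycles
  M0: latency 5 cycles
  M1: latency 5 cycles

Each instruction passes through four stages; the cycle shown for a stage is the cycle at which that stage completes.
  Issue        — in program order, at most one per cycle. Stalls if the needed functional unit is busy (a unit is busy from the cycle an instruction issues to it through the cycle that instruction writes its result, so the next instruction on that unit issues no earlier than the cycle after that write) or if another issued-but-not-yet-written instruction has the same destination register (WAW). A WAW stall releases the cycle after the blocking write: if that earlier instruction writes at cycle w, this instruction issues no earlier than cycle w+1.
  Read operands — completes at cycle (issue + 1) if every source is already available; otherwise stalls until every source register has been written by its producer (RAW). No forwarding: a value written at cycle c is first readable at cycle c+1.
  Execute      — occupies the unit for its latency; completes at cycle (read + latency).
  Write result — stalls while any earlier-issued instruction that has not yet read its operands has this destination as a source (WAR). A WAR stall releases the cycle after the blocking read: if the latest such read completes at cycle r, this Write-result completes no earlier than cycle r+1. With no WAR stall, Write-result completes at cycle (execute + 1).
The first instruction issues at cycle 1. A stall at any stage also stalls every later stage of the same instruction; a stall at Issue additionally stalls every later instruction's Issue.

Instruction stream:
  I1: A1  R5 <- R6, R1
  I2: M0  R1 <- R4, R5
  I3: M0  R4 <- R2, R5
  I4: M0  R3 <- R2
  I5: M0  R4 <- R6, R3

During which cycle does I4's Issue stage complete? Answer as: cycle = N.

I1  is:1  ro:2  ex:4  wr:5
I2  is:2  ro:6  ex:11  wr:12  — RAW R5: wait I1 write@5
I3  is:13  ro:14  ex:19  wr:20  — struct: M0 busy until I2 writes@12
I4  is:21  ro:22  ex:27  wr:28  — struct: M0 busy until I3 writes@20
I5  is:29  ro:30  ex:35  wr:36  — struct: M0 busy until I4 writes@28

cycle = 21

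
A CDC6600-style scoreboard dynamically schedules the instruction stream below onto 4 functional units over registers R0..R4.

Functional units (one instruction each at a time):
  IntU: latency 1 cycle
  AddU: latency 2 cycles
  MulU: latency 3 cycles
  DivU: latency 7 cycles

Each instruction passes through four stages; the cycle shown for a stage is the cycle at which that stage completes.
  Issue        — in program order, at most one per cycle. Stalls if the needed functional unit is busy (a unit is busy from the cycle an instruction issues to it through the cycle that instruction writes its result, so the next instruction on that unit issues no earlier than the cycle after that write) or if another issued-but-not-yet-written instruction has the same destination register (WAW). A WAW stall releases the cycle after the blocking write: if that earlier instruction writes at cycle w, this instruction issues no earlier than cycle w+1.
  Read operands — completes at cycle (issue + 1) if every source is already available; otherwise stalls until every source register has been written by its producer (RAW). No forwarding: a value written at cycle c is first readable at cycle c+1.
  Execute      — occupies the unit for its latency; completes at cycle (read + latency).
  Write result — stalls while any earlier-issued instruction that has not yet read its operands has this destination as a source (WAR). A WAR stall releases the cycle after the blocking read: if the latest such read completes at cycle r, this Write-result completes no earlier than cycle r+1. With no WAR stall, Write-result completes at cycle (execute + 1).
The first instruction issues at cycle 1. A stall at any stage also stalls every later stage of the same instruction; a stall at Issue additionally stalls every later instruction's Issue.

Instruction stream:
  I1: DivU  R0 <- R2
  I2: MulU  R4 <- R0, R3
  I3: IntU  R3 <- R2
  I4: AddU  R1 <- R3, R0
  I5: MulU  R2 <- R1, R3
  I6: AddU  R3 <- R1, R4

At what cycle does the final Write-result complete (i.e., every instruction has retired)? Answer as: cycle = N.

cycle = 21

c1: I1 dispatched to DivU
c2: I1 operands ready; I2 dispatched to MulU
c3: I3 dispatched to IntU
c4: I3 operands ready; I4 dispatched to AddU
c5: I3 complete
c9: I1 complete
c10: R0←I1
c11: I2 operands ready
c12: R3←I3
c13: I4 operands ready
c14: I2 complete
c15: R4←I2; I4 complete
c16: R1←I4; I5 dispatched to MulU
c17: I5 operands ready; I6 dispatched to AddU
c18: I6 operands ready
c20: I5 complete; I6 complete
c21: R2←I5; R3←I6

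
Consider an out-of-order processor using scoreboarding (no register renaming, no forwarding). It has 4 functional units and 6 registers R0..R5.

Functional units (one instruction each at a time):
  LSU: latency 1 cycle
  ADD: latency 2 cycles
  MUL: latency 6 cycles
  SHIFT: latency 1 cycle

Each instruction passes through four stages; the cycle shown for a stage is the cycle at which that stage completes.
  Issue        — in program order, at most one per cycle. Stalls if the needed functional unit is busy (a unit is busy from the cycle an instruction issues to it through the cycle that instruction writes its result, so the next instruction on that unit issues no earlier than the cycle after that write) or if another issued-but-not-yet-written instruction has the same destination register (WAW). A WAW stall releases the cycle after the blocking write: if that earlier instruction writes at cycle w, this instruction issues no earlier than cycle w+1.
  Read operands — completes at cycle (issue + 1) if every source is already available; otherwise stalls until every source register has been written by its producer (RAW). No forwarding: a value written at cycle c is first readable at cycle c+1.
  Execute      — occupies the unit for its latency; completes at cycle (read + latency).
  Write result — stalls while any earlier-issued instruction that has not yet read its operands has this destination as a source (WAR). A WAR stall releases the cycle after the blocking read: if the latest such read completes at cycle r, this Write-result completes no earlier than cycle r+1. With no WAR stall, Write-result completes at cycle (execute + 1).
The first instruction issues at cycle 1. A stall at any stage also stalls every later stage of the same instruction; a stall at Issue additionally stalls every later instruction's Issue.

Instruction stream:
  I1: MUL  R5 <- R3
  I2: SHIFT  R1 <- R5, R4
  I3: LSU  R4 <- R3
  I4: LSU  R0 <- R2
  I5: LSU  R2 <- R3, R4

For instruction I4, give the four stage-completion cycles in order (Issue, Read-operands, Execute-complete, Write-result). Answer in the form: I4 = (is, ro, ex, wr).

t=1  issue I1 (MUL)
t=2  I1 read-ops, issue I2 (SHIFT)
t=3  issue I3 (LSU)
t=4  I3 read-ops
t=5  I3 finished on LSU
t=8  I1 finished on MUL
t=9  I1→R5
t=10  I2 read-ops
t=11  I2 finished on SHIFT, I3→R4
t=12  I2→R1, issue I4 (LSU)
t=13  I4 read-ops
t=14  I4 finished on LSU
t=15  I4→R0
t=16  issue I5 (LSU)
t=17  I5 read-ops
t=18  I5 finished on LSU
t=19  I5→R2

I4 = (12, 13, 14, 15)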